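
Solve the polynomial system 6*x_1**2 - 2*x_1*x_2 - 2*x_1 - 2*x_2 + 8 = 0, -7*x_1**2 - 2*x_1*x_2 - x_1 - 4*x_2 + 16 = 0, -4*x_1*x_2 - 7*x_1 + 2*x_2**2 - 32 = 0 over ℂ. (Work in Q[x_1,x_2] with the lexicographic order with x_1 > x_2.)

Compute a lex Gröbner basis by Buchberger's algorithm.
f_1 = 6*x_1**2 - 2*x_1*x_2 - 2*x_1 - 2*x_2 + 8, LT = x_1**2.
f_2 = -7*x_1**2 - 2*x_1*x_2 - x_1 - 4*x_2 + 16, LT = x_1**2.
f_3 = -4*x_1*x_2 - 7*x_1 + 2*x_2**2 - 32, LT = x_1*x_2.

S(f_1,f_2): lcm = x_1**2. S = -13/21*x_1*x_2 - 10/21*x_1 - 19/21*x_2 + 76/21.
  leading term x_1*x_2: subtract (13/84)·f_3 from -13/21*x_1*x_2 - 10/21*x_1 - 19/21*x_2 + 76/21 → 17/28*x_1 - 13/42*x_2**2 - 19/21*x_2 + 60/7
  leading term x_1: no divisor's leading term divides it; move 17/28*x_1 to the remainder.
  leading term x_2**2: no divisor's leading term divides it; move -13/42*x_2**2 to the remainder.
  leading term x_2: no divisor's leading term divides it; move -19/21*x_2 to the remainder.
  leading term 1: no divisor's leading term divides it; move 60/7 to the remainder.
  remainder 17/28*x_1 - 13/42*x_2**2 - 19/21*x_2 + 60/7 ≠ 0; add h_4 = 17/28*x_1 - 13/42*x_2**2 - 19/21*x_2 + 60/7 to the basis.

S(f_1,f_3): lcm = x_1**2*x_2. S = -7/4*x_1**2 + 1/6*x_1*x_2**2 - 1/3*x_1*x_2 - 8*x_1 - 1/3*x_2**2 + 4/3*x_2.
  leading term x_1**2: subtract (-7/24)·f_1 from -7/4*x_1**2 + 1/6*x_1*x_2**2 - 1/3*x_1*x_2 - 8*x_1 - 1/3*x_2**2 + 4/3*x_2 → 1/6*x_1*x_2**2 - 11/12*x_1*x_2 - 103/12*x_1 - 1/3*x_2**2 + 3/4*x_2 + 7/3
  leading term x_1*x_2**2: subtract (-1/24*x_2)·f_3 from 1/6*x_1*x_2**2 - 11/12*x_1*x_2 - 103/12*x_1 - 1/3*x_2**2 + 3/4*x_2 + 7/3 → -29/24*x_1*x_2 - 103/12*x_1 + 1/12*x_2**3 - 1/3*x_2**2 - 7/12*x_2 + 7/3
  leading term x_1*x_2: subtract (29/96)·f_3 from -29/24*x_1*x_2 - 103/12*x_1 + 1/12*x_2**3 - 1/3*x_2**2 - 7/12*x_2 + 7/3 → -207/32*x_1 + 1/12*x_2**3 - 15/16*x_2**2 - 7/12*x_2 + 12
  leading term x_1: subtract (-1449/136)·h_4 from -207/32*x_1 + 1/12*x_2**3 - 15/16*x_2**2 - 7/12*x_2 + 12 → 1/12*x_2**3 - 72/17*x_2**2 - 4171/408*x_2 + 3513/34
  leading term x_2**3: no divisor's leading term divides it; move 1/12*x_2**3 to the remainder.
  leading term x_2**2: no divisor's leading term divides it; move -72/17*x_2**2 to the remainder.
  leading term x_2: no divisor's leading term divides it; move -4171/408*x_2 to the remainder.
  leading term 1: no divisor's leading term divides it; move 3513/34 to the remainder.
  remainder 1/12*x_2**3 - 72/17*x_2**2 - 4171/408*x_2 + 3513/34 ≠ 0; add h_5 = 1/12*x_2**3 - 72/17*x_2**2 - 4171/408*x_2 + 3513/34 to the basis.

S(f_2,f_3): lcm = x_1**2*x_2. S = -7/4*x_1**2 + 11/14*x_1*x_2**2 + 1/7*x_1*x_2 - 8*x_1 + 4/7*x_2**2 - 16/7*x_2.
  leading term x_1**2: subtract (-7/24)·f_1 from -7/4*x_1**2 + 11/14*x_1*x_2**2 + 1/7*x_1*x_2 - 8*x_1 + 4/7*x_2**2 - 16/7*x_2 → 11/14*x_1*x_2**2 - 37/84*x_1*x_2 - 103/12*x_1 + 4/7*x_2**2 - 241/84*x_2 + 7/3
  leading term x_1*x_2**2: subtract (-11/56*x_2)·f_3 from 11/14*x_1*x_2**2 - 37/84*x_1*x_2 - 103/12*x_1 + 4/7*x_2**2 - 241/84*x_2 + 7/3 → -305/168*x_1*x_2 - 103/12*x_1 + 11/28*x_2**3 + 4/7*x_2**2 - 769/84*x_2 + 7/3
  leading term x_1*x_2: subtract (305/672)·f_3 from -305/168*x_1*x_2 - 103/12*x_1 + 11/28*x_2**3 + 4/7*x_2**2 - 769/84*x_2 + 7/3 → -173/32*x_1 + 11/28*x_2**3 - 113/336*x_2**2 - 769/84*x_2 + 118/7
  leading term x_1: subtract (-1211/136)·h_4 from -173/32*x_1 + 11/28*x_2**3 - 113/336*x_2**2 - 769/84*x_2 + 118/7 → 11/28*x_2**3 - 368/119*x_2**2 - 16385/952*x_2 + 22177/238
  leading term x_2**3: subtract (33/7)·h_5 from 11/28*x_2**3 - 368/119*x_2**2 - 16385/952*x_2 + 22177/238 → 2008/119*x_2**2 + 3687/119*x_2 - 46876/119
  leading term x_2**2: no divisor's leading term divides it; move 2008/119*x_2**2 to the remainder.
  leading term x_2: no divisor's leading term divides it; move 3687/119*x_2 to the remainder.
  leading term 1: no divisor's leading term divides it; move -46876/119 to the remainder.
  remainder 2008/119*x_2**2 + 3687/119*x_2 - 46876/119 ≠ 0; add h_6 = 2008/119*x_2**2 + 3687/119*x_2 - 46876/119 to the basis.

S(f_1,h_4): lcm = x_1**2. S = 26/51*x_1*x_2**2 + 59/51*x_1*x_2 - 737/51*x_1 - 1/3*x_2 + 4/3.
  leading term x_1*x_2**2: subtract (-13/102*x_2)·f_3 from 26/51*x_1*x_2**2 + 59/51*x_1*x_2 - 737/51*x_1 - 1/3*x_2 + 4/3 → 9/34*x_1*x_2 - 737/51*x_1 + 13/51*x_2**3 - 75/17*x_2 + 4/3
  leading term x_1*x_2: subtract (-9/136)·f_3 from 9/34*x_1*x_2 - 737/51*x_1 + 13/51*x_2**3 - 75/17*x_2 + 4/3 → -6085/408*x_1 + 13/51*x_2**3 + 9/68*x_2**2 - 75/17*x_2 - 40/51
  leading term x_1: subtract (-42595/1734)·h_4 from -6085/408*x_1 + 13/51*x_2**3 + 9/68*x_2**2 - 75/17*x_2 - 40/51 → 13/51*x_2**3 - 19432/2601*x_2**2 - 138565/5202*x_2 + 181870/867
  leading term x_2**3: subtract (52/17)·h_5 from 13/51*x_2**3 - 19432/2601*x_2**2 - 138565/5202*x_2 + 181870/867 → 14264/2601*x_2**2 + 12052/2601*x_2 - 92144/867
  leading term x_2**2: subtract (12481/38403)·h_6 from 14264/2601*x_2**2 + 12052/2601*x_2 - 92144/867 → -208757/38403*x_2 + 835028/38403
  leading term x_2: no divisor's leading term divides it; move -208757/38403*x_2 to the remainder.
  leading term 1: no divisor's leading term divides it; move 835028/38403 to the remainder.
  remainder -208757/38403*x_2 + 835028/38403 ≠ 0; add h_7 = -208757/38403*x_2 + 835028/38403 to the basis.

The other S-polynomials (S(f_2,h_4), S(f_3,h_4), S(f_1,h_5), S(f_2,h_5), S(f_3,h_5), S(h_4,h_5), S(f_1,h_6), S(f_2,h_6), S(f_3,h_6), S(h_4,h_6), S(h_5,h_6), S(f_1,h_7), S(f_2,h_7), S(f_3,h_7), S(h_4,h_7), S(h_5,h_7), S(h_6,h_7)) all reduce to 0 modulo the current basis, so we have a Gröbner basis.
Inter-reduce: drop elements whose leading term is divisible by another's, tail-reduce, and make monic.
Reduced Gröbner basis: {x_1, x_2 - 4}.

A lex Gröbner basis eliminates variables successively. Here x_2 - 4 depends only on x_2, with roots {4}; lifting each root through the earlier basis elements recovers the full solutions.
  x_2 = 4: the earlier basis element becomes x_1 = 0, giving x_1 = 0 — point (0, 4).
Each listed point satisfies every original equation (direct substitution).
A lex Gröbner basis triangularizes the system, enabling back-substitution.

{(0, 4)}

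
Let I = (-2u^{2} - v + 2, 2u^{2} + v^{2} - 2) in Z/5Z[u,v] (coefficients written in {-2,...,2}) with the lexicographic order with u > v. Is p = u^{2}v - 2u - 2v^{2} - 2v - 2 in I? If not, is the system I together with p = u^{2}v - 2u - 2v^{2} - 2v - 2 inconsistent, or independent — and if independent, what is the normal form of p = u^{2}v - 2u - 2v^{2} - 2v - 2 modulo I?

First compute the reduced Gröbner basis of I by Buchberger's algorithm.
f_1 = -2u^{2} - v + 2, LT = u^{2}.
f_2 = 2u^{2} + v^{2} - 2, LT = u^{2}.

S(f_1,f_2): lcm = u^{2}. S = 2v^{2} - 2v.
  leading term v^{2}: no divisor's leading term divides it; move 2v^{2} to the remainder.
  leading term v: no divisor's leading term divides it; move -2v to the remainder.
  remainder 2v^{2} - 2v ≠ 0; add h_3 = 2v^{2} - 2v to the basis.

The other S-polynomials (S(f_1,h_3), S(f_2,h_3)) all reduce to 0 modulo the current basis, so we have a Gröbner basis.
Inter-reduce: drop elements whose leading term is divisible by another's, tail-reduce, and make monic.
Reduced Gröbner basis: {u^{2} - 2v - 1, v^{2} - v}.
Label its elements g_1 = u^{2} - 2v - 1, g_2 = v^{2} - v.

Reduce p = u^{2}v - 2u - 2v^{2} - 2v - 2 modulo G:
  leading term u^{2}v: subtract (v)·g_1 from u^{2}v - 2u - 2v^{2} - 2v - 2 → -2u - v - 2
  leading term u: no divisor's leading term divides it; move -2u to the remainder.
  leading term v: no divisor's leading term divides it; move -v to the remainder.
  leading term 1: no divisor's leading term divides it; move -2 to the remainder.
  normal form = -2u - v - 2.
The normal form is nonzero, so p ∉ I. Since p minus its normal form lies in I, I + (p) = I + (r) where r = -2u - v - 2; decide whether this ideal is the whole ring.
Run Buchberger on G together with r (pairs among the g_i already reduce to 0 since G is a Gröbner basis):
g_1 = u^{2} - 2v - 1, LT = u^{2}.
g_2 = v^{2} - v, LT = v^{2}.
r = -2u - v - 2, LT = u.

S(g_1,r): lcm = u^{2}. S = 2uv - u - 2v - 1.
  leading term uv: subtract (-v)·r from 2uv - u - 2v - 1 → -u - v^{2} + v - 1
  leading term u: subtract (-2)·r from -u - v^{2} + v - 1 → -v^{2} - v
  leading term v^{2}: subtract (-1)·g_2 from -v^{2} - v → -2v
  leading term v: no divisor's leading term divides it; move -2v to the remainder.
  remainder -2v ≠ 0; add m_4 = -2v to the basis.

The other S-polynomials (S(g_1,g_2), S(g_2,r), S(g_1,m_4), S(g_2,m_4), S(r,m_4)) all reduce to 0 modulo the current basis, so we have a Gröbner basis.
Inter-reduce: drop elements whose leading term is divisible by another's, tail-reduce, and make monic.
Reduced Gröbner basis: {u + 1, v}.
The reduced Gröbner basis of I + (p) is {u + 1, v} ≠ {1}, a proper ideal, so the enlarged system stays consistent: p is independent of I, with normal form -2u - v - 2.

u^{2}v - 2u - 2v^{2} - 2v - 2 is independent of I; its normal form modulo I is -2u - v - 2.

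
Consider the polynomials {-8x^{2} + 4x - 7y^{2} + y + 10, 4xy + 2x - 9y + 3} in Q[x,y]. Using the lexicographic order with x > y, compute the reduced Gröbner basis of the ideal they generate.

G = {x - \tfrac{7}{15}y^{3} - \tfrac{1}{6}y^{2} - \tfrac{7}{5}y + \tfrac{31}{30}, y^{4} + \tfrac{6}{7}y^{3} + \tfrac{89}{28}y^{2} - \tfrac{155}{28}y + \tfrac{1}{2}}

The reduced Gröbner basis is the canonical form of the ideal for this ordering.

f_1 = -8x^{2} + 4x - 7y^{2} + y + 10, LT = x^{2}.
f_2 = 4xy + 2x - 9y + 3, LT = xy.

S(f_1,f_2): lcm = x^{2}y. S = -\tfrac{1}{2}x^{2} + \tfrac{7}{4}xy - \tfrac{3}{4}x + \tfrac{7}{8}y^{3} - \tfrac{1}{8}y^{2} - \tfrac{5}{4}y.
  leading term x^{2}: subtract (\tfrac{1}{16})·f_1 from -\tfrac{1}{2}x^{2} + \tfrac{7}{4}xy - \tfrac{3}{4}x + \tfrac{7}{8}y^{3} - \tfrac{1}{8}y^{2} - \tfrac{5}{4}y → \tfrac{7}{4}xy - x + \tfrac{7}{8}y^{3} + \tfrac{5}{16}y^{2} - \tfrac{21}{16}y - \tfrac{5}{8}
  leading term xy: subtract (\tfrac{7}{16})·f_2 from \tfrac{7}{4}xy - x + \tfrac{7}{8}y^{3} + \tfrac{5}{16}y^{2} - \tfrac{21}{16}y - \tfrac{5}{8} → -\tfrac{15}{8}x + \tfrac{7}{8}y^{3} + \tfrac{5}{16}y^{2} + \tfrac{21}{8}y - \tfrac{31}{16}
  leading term x: no divisor's leading term divides it; move -\tfrac{15}{8}x to the remainder.
  leading term y^{3}: no divisor's leading term divides it; move \tfrac{7}{8}y^{3} to the remainder.
  leading term y^{2}: no divisor's leading term divides it; move \tfrac{5}{16}y^{2} to the remainder.
  leading term y: no divisor's leading term divides it; move \tfrac{21}{8}y to the remainder.
  leading term 1: no divisor's leading term divides it; move -\tfrac{31}{16} to the remainder.
  remainder -\tfrac{15}{8}x + \tfrac{7}{8}y^{3} + \tfrac{5}{16}y^{2} + \tfrac{21}{8}y - \tfrac{31}{16} ≠ 0; add g_3 = -\tfrac{15}{8}x + \tfrac{7}{8}y^{3} + \tfrac{5}{16}y^{2} + \tfrac{21}{8}y - \tfrac{31}{16} to the basis.

S(f_2,g_3): lcm = xy. S = \tfrac{1}{2}x + \tfrac{7}{15}y^{4} + \tfrac{1}{6}y^{3} + \tfrac{7}{5}y^{2} - \tfrac{197}{60}y + \tfrac{3}{4}.
  leading term x: subtract (-\tfrac{4}{15})·g_3 from \tfrac{1}{2}x + \tfrac{7}{15}y^{4} + \tfrac{1}{6}y^{3} + \tfrac{7}{5}y^{2} - \tfrac{197}{60}y + \tfrac{3}{4} → \tfrac{7}{15}y^{4} + \tfrac{2}{5}y^{3} + \tfrac{89}{60}y^{2} - \tfrac{31}{12}y + \tfrac{7}{30}
  leading term y^{4}: no divisor's leading term divides it; move \tfrac{7}{15}y^{4} to the remainder.
  leading term y^{3}: no divisor's leading term divides it; move \tfrac{2}{5}y^{3} to the remainder.
  leading term y^{2}: no divisor's leading term divides it; move \tfrac{89}{60}y^{2} to the remainder.
  leading term y: no divisor's leading term divides it; move -\tfrac{31}{12}y to the remainder.
  leading term 1: no divisor's leading term divides it; move \tfrac{7}{30} to the remainder.
  remainder \tfrac{7}{15}y^{4} + \tfrac{2}{5}y^{3} + \tfrac{89}{60}y^{2} - \tfrac{31}{12}y + \tfrac{7}{30} ≠ 0; add g_4 = \tfrac{7}{15}y^{4} + \tfrac{2}{5}y^{3} + \tfrac{89}{60}y^{2} - \tfrac{31}{12}y + \tfrac{7}{30} to the basis.

The other S-polynomials (S(f_1,g_3), S(f_1,g_4), S(f_2,g_4), S(g_3,g_4)) all reduce to 0 modulo the current basis, so we have a Gröbner basis.
Inter-reduce: drop elements whose leading term is divisible by another's, tail-reduce, and make monic.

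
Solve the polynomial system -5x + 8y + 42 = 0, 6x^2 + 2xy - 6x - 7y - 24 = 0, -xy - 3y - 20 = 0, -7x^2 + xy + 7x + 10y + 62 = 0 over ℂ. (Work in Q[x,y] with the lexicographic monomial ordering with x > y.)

{(2, -4)}

Compute a lex Gröbner basis by Buchberger's algorithm.
f_1 = -5x + 8y + 42, LT = x.
f_2 = 6x^2 + 2xy - 6x - 7y - 24, LT = x^2.
f_3 = -xy - 3y - 20, LT = xy.
f_4 = -7x^2 + xy + 7x + 10y + 62, LT = x^2.

S(f_1,f_2): lcm = x^2. S = -29/15xy - 37/5x + 7/6y + 4.
  reduce S modulo (f_1, f_2, f_3, f_4):
  remainder -232/75y^2 - 4037/150y - 1454/25 ≠ 0; add h_5 = -232/75y^2 - 4037/150y - 1454/25 to the basis.

S(f_1,f_3): lcm = xy. S = -8/5y^2 - 57/5y - 20.
  reduce S modulo (f_1, f_2, f_3, f_4, h_5):
  remainder 731/290y + 1462/145 ≠ 0; add h_6 = 731/290y + 1462/145 to the basis.

The other S-polynomials (S(f_1,f_4), S(f_2,f_3), S(f_2,f_4), S(f_3,f_4), S(f_1,h_5), S(f_2,h_5), S(f_3,h_5), S(f_4,h_5), S(f_1,h_6), S(f_2,h_6), S(f_3,h_6), S(f_4,h_6), S(h_5,h_6)) all reduce to 0 modulo the current basis, so we have a Gröbner basis.
Inter-reduce: drop elements whose leading term is divisible by another's, tail-reduce, and make monic.
Reduced Gröbner basis: {x - 2, y + 4}.

Since the basis is lex-ordered, y + 4 is univariate in y. Its roots are {-4}. Back-substituting each root into the other basis elements fixes the other coordinates.
  y = -4: the earlier basis element becomes x - 2 = 0, giving x = 2 — point (2, -4).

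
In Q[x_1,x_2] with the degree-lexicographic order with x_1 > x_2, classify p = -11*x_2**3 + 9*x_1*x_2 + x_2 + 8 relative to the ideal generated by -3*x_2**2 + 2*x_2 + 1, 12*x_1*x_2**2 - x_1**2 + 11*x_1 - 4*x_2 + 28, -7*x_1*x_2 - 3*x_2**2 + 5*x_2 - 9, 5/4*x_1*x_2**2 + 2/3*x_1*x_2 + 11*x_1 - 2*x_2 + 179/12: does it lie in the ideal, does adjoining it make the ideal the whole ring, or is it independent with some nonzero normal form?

Adjoining -11*x_2**3 + 9*x_1*x_2 + x_2 + 8 makes the ideal the whole ring: the system is inconsistent.

First compute the reduced Gröbner basis of I by Buchberger's algorithm.
f_1 = -3*x_2**2 + 2*x_2 + 1, LT = x_2**2.
f_2 = 12*x_1*x_2**2 - x_1**2 + 11*x_1 - 4*x_2 + 28, LT = x_1*x_2**2.
f_3 = -7*x_1*x_2 - 3*x_2**2 + 5*x_2 - 9, LT = x_1*x_2.
f_4 = 5/4*x_1*x_2**2 + 2/3*x_1*x_2 + 11*x_1 - 2*x_2 + 179/12, LT = x_1*x_2**2.

S(f_1,f_2): lcm = x_1*x_2**2. S = 1/12*x_1**2 - 2/3*x_1*x_2 - 5/4*x_1 + 1/3*x_2 - 7/3.
  leading term x_1**2: no divisor's leading term divides it; move 1/12*x_1**2 to the remainder.
  leading term x_1*x_2: subtract (2/21)·f_3 from -2/3*x_1*x_2 - 5/4*x_1 + 1/3*x_2 - 7/3 → 2/7*x_2**2 - 5/4*x_1 - 1/7*x_2 - 31/21
  leading term x_2**2: subtract (-2/21)·f_1 from 2/7*x_2**2 - 5/4*x_1 - 1/7*x_2 - 31/21 → -5/4*x_1 + 1/21*x_2 - 29/21
  leading term x_1: no divisor's leading term divides it; move -5/4*x_1 to the remainder.
  leading term x_2: no divisor's leading term divides it; move 1/21*x_2 to the remainder.
  leading term 1: no divisor's leading term divides it; move -29/21 to the remainder.
  remainder 1/12*x_1**2 - 5/4*x_1 + 1/21*x_2 - 29/21 ≠ 0; add h_5 = 1/12*x_1**2 - 5/4*x_1 + 1/21*x_2 - 29/21 to the basis.

S(f_1,f_3): lcm = x_1*x_2**2. S = -3/7*x_2**3 - 2/3*x_1*x_2 + 5/7*x_2**2 - 1/3*x_1 - 9/7*x_2.
  leading term x_2**3: subtract (1/7*x_2)·f_1 from -3/7*x_2**3 - 2/3*x_1*x_2 + 5/7*x_2**2 - 1/3*x_1 - 9/7*x_2 → -2/3*x_1*x_2 + 3/7*x_2**2 - 1/3*x_1 - 10/7*x_2
  leading term x_1*x_2: subtract (2/21)·f_3 from -2/3*x_1*x_2 + 3/7*x_2**2 - 1/3*x_1 - 10/7*x_2 → 5/7*x_2**2 - 1/3*x_1 - 40/21*x_2 + 6/7
  leading term x_2**2: subtract (-5/21)·f_1 from 5/7*x_2**2 - 1/3*x_1 - 40/21*x_2 + 6/7 → -1/3*x_1 - 10/7*x_2 + 23/21
  leading term x_1: no divisor's leading term divides it; move -1/3*x_1 to the remainder.
  leading term x_2: no divisor's leading term divides it; move -10/7*x_2 to the remainder.
  leading term 1: no divisor's leading term divides it; move 23/21 to the remainder.
  remainder -1/3*x_1 - 10/7*x_2 + 23/21 ≠ 0; add h_6 = -1/3*x_1 - 10/7*x_2 + 23/21 to the basis.

S(f_1,f_4): lcm = x_1*x_2**2. S = -6/5*x_1*x_2 - 137/15*x_1 + 8/5*x_2 - 179/15.
  leading term x_1*x_2: subtract (6/35)·f_3 from -6/5*x_1*x_2 - 137/15*x_1 + 8/5*x_2 - 179/15 → 18/35*x_2**2 - 137/15*x_1 + 26/35*x_2 - 1091/105
  leading term x_2**2: subtract (-6/35)·f_1 from 18/35*x_2**2 - 137/15*x_1 + 26/35*x_2 - 1091/105 → -137/15*x_1 + 38/35*x_2 - 1073/105
  leading term x_1: subtract (137/5)·h_6 from -137/15*x_1 + 38/35*x_2 - 1073/105 → 1408/35*x_2 - 1408/35
  leading term x_2: no divisor's leading term divides it; move 1408/35*x_2 to the remainder.
  leading term 1: no divisor's leading term divides it; move -1408/35 to the remainder.
  remainder 1408/35*x_2 - 1408/35 ≠ 0; add h_7 = 1408/35*x_2 - 1408/35 to the basis.

The other S-polynomials (S(f_2,f_3), S(f_2,f_4), S(f_3,f_4), S(f_1,h_5), S(f_2,h_5), S(f_3,h_5), S(f_4,h_5), S(f_1,h_6), S(f_2,h_6), S(f_3,h_6), S(f_4,h_6), S(h_5,h_6), S(f_1,h_7), S(f_2,h_7), S(f_3,h_7), S(f_4,h_7), S(h_5,h_7), S(h_6,h_7)) all reduce to 0 modulo the current basis, so we have a Gröbner basis.
Inter-reduce: drop elements whose leading term is divisible by another's, tail-reduce, and make monic.
Reduced Gröbner basis: {x_1 + 1, x_2 - 1}.
Label its elements g_1 = x_1 + 1, g_2 = x_2 - 1.

Reduce p = -11*x_2**3 + 9*x_1*x_2 + x_2 + 8 modulo G:
  leading term x_2**3: subtract (-11*x_2**2)·g_2 from -11*x_2**3 + 9*x_1*x_2 + x_2 + 8 → 9*x_1*x_2 - 11*x_2**2 + x_2 + 8
  leading term x_1*x_2: subtract (9*x_2)·g_1 from 9*x_1*x_2 - 11*x_2**2 + x_2 + 8 → -11*x_2**2 - 8*x_2 + 8
  leading term x_2**2: subtract (-11*x_2)·g_2 from -11*x_2**2 - 8*x_2 + 8 → -19*x_2 + 8
  leading term x_2: subtract (-19)·g_2 from -19*x_2 + 8 → -11
  leading term 1: no divisor's leading term divides it; move -11 to the remainder.
  normal form = -11.
The normal form is nonzero, so p ∉ I. Since p minus its normal form lies in I, I + (p) = I + (r) where r = -11; decide whether this ideal is the whole ring.
Here r = -11 is a nonzero constant, hence a unit: 1 ∈ I + (p), the Gröbner basis of I + (p) is {1}, and the enlarged system has no common solution — adjoining p is inconsistent.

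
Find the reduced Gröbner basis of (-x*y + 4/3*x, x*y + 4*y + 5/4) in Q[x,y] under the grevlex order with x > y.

G = {y**2 - 49/48*y - 5/12, x + 3*y + 15/16}

The reduced Gröbner basis is the canonical form of the ideal for this ordering.

f_1 = -x*y + 4/3*x, LT = x*y.
f_2 = x*y + 4*y + 5/4, LT = x*y.

S(f_1,f_2): lcm = x*y. S = -4/3*x - 4*y - 5/4.
  reduce S modulo (f_1, f_2):
  remainder -4/3*x - 4*y - 5/4 ≠ 0; add g_3 = -4/3*x - 4*y - 5/4 to the basis.

S(f_1,g_3): lcm = x*y. S = -3*y**2 - 4/3*x - 15/16*y.
  reduce S modulo (f_1, f_2, g_3):
  remainder -3*y**2 + 49/16*y + 5/4 ≠ 0; add g_4 = -3*y**2 + 49/16*y + 5/4 to the basis.

The other S-polynomials (S(f_2,g_3), S(f_1,g_4), S(f_2,g_4), S(g_3,g_4)) all reduce to 0 modulo the current basis, so we have a Gröbner basis.
Inter-reduce: drop elements whose leading term is divisible by another's, tail-reduce, and make monic.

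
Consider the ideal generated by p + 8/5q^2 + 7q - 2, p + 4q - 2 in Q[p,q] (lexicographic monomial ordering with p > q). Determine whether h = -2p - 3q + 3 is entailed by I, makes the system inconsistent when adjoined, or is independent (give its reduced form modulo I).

Adjoining -2p - 3q + 3 makes the ideal the whole ring: the system is inconsistent.

First compute the reduced Gröbner basis of I by Buchberger's algorithm.
f_1 = p + 8/5q^2 + 7q - 2, LT = p.
f_2 = p + 4q - 2, LT = p.

S(f_1,f_2): lcm = p. S = 8/5q^2 + 3q.
  leading term q^2: no divisor's leading term divides it; move 8/5q^2 to the remainder.
  leading term q: no divisor's leading term divides it; move 3q to the remainder.
  remainder 8/5q^2 + 3q ≠ 0; add k_3 = 8/5q^2 + 3q to the basis.

The other S-polynomials (S(f_1,k_3), S(f_2,k_3)) all reduce to 0 modulo the current basis, so we have a Gröbner basis.
Inter-reduce: drop elements whose leading term is divisible by another's, tail-reduce, and make monic.
Reduced Gröbner basis: {p + 4q - 2, q^2 + 15/8q}.
Label its elements g_1 = p + 4q - 2, g_2 = q^2 + 15/8q.

Reduce h = -2p - 3q + 3 modulo G:
  leading term p: subtract (-2)·g_1 from -2p - 3q + 3 → 5q - 1
  leading term q: no divisor's leading term divides it; move 5q to the remainder.
  leading term 1: no divisor's leading term divides it; move -1 to the remainder.
  normal form = 5q - 1.
The normal form is nonzero, so h ∉ I. Since h minus its normal form lies in I, I + (h) = I + (r) where r = 5q - 1; decide whether this ideal is the whole ring.
Run Buchberger on G together with r (pairs among the g_i already reduce to 0 since G is a Gröbner basis):
g_1 = p + 4q - 2, LT = p.
g_2 = q^2 + 15/8q, LT = q^2.
r = 5q - 1, LT = q.

S(g_2,r): lcm = q^2. S = 83/40q.
  leading term q: subtract (83/200)·r from 83/40q → 83/200
  leading term 1: no divisor's leading term divides it; move 83/200 to the remainder.
  remainder 83/200 ≠ 0; add m_4 = 83/200 to the basis.

The other S-polynomials (S(g_1,g_2), S(g_1,r), S(g_1,m_4), S(g_2,m_4), S(r,m_4)) all reduce to 0 modulo the current basis, so we have a Gröbner basis.
Inter-reduce: drop elements whose leading term is divisible by another's, tail-reduce, and make monic.
Reduced Gröbner basis: {1}.
The reduced Gröbner basis of I + (h) is {1}: the ideal is the whole ring, so the enlarged system has no common solution — adjoining h is inconsistent.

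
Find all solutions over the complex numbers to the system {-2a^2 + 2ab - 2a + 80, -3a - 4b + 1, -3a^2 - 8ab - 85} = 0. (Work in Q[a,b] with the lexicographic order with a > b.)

Compute a lex Gröbner basis by Buchberger's algorithm.
f_1 = -2a^2 + 2ab - 2a + 80, LT = a^2.
f_2 = -3a - 4b + 1, LT = a.
f_3 = -3a^2 - 8ab - 85, LT = a^2.

S(f_1,f_2): lcm = a^2. S = -7/3ab + 4/3a - 40.
  reduce S modulo (f_1, f_2, f_3):
  remainder 28/9b^2 - 23/9b - 356/9 ≠ 0; add h_4 = 28/9b^2 - 23/9b - 356/9 to the basis.

S(f_1,f_3): lcm = a^2. S = -11/3ab + a - 205/3.
  reduce S modulo (f_1, f_2, f_3, h_4):
  remainder 92/63b - 368/63 ≠ 0; add h_5 = 92/63b - 368/63 to the basis.

The other S-polynomials (S(f_2,f_3), S(f_1,h_4), S(f_2,h_4), S(f_3,h_4), S(f_1,h_5), S(f_2,h_5), S(f_3,h_5), S(h_4,h_5)) all reduce to 0 modulo the current basis, so we have a Gröbner basis.
Inter-reduce: drop elements whose leading term is divisible by another's, tail-reduce, and make monic.
Reduced Gröbner basis: {a + 5, b - 4}.

Since the basis is lex-ordered, b - 4 is univariate in b. Its roots are {4}. Back-substituting each root into the other basis elements fixes the other coordinates.
  b = 4: the earlier basis element becomes a + 5 = 0, giving a = -5 — point (-5, 4).

{(-5, 4)}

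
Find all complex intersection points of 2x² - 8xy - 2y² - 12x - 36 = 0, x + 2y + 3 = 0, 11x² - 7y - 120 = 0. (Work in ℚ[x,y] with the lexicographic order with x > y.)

Compute a lex Gröbner basis by Buchberger's algorithm.
f_1 = 2x² - 8xy - 12x - 2y² - 36, LT = x².
f_2 = x + 2y + 3, LT = x.
f_3 = 11x² - 7y - 120, LT = x².

S(f_1,f_2): lcm = x². S = -6xy - 9x - y² - 18.
  leading term xy: subtract (-6y)·f_2 from -6xy - 9x - y² - 18 → -9x + 11y² + 18y - 18
  leading term x: subtract (-9)·f_2 from -9x + 11y² + 18y - 18 → 11y² + 36y + 9
  leading term y²: no divisor's leading term divides it; move 11y² to the remainder.
  leading term y: no divisor's leading term divides it; move 36y to the remainder.
  leading term 1: no divisor's leading term divides it; move 9 to the remainder.
  remainder 11y² + 36y + 9 ≠ 0; add h_4 = 11y² + 36y + 9 to the basis.

S(f_1,f_3): lcm = x². S = -4xy - 6x - y² + 7/11y - 78/11.
  leading term xy: subtract (-4y)·f_2 from -4xy - 6x - y² + 7/11y - 78/11 → -6x + 7y² + 139/11y - 78/11
  leading term x: subtract (-6)·f_2 from -6x + 7y² + 139/11y - 78/11 → 7y² + 271/11y + 120/11
  leading term y²: subtract (7/11)·h_4 from 7y² + 271/11y + 120/11 → 19/11y + 57/11
  leading term y: no divisor's leading term divides it; move 19/11y to the remainder.
  leading term 1: no divisor's leading term divides it; move 57/11 to the remainder.
  remainder 19/11y + 57/11 ≠ 0; add h_5 = 19/11y + 57/11 to the basis.

The other S-polynomials (S(f_2,f_3), S(f_1,h_4), S(f_2,h_4), S(f_3,h_4), S(f_1,h_5), S(f_2,h_5), S(f_3,h_5), S(h_4,h_5)) all reduce to 0 modulo the current basis, so we have a Gröbner basis.
Inter-reduce: drop elements whose leading term is divisible by another's, tail-reduce, and make monic.
Reduced Gröbner basis: {x - 3, y + 3}.

Elimination: the polynomial y + 3 lies in the elimination ideal for y, so y ∈ {-3}. For each such y, the remaining basis elements (now univariate) give the rest of the solution.
  y = -3: the earlier basis element becomes x - 3 = 0, giving x = 3 — point (3, -3).
Substituting each solution back into the original system confirms all equations vanish.
Zero-dimensionality of the ideal guarantees finitely many solutions over ℂ.

{(3, -3)}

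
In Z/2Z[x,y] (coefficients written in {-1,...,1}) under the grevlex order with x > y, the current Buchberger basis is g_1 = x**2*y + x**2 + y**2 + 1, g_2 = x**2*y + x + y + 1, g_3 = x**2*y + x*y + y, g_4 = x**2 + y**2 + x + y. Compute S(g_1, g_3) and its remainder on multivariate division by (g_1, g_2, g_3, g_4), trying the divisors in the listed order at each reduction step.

S(g_1, g_3) = x**2 + x*y + y**2 + y + 1; remainder on division = x*y + x + 1.

lcm(LM(g_1), LM(g_3)) = x**2*y.
S = (lcm/LT(g_1))·g_1 − (lcm/LT(g_3))·g_3 = x**2 + x*y + y**2 + y + 1.
Reduce S modulo (g_1, g_2, g_3, g_4) in that order:
  leading term x**2: subtract (1)·g_4 from x**2 + x*y + y**2 + y + 1 → x*y + x + 1
  leading term x*y: no divisor's leading term divides it; move x*y to the remainder.
  leading term x: no divisor's leading term divides it; move x to the remainder.
  leading term 1: no divisor's leading term divides it; move 1 to the remainder.
The remainder x*y + x + 1 is nonzero, so it would be added as the next basis element.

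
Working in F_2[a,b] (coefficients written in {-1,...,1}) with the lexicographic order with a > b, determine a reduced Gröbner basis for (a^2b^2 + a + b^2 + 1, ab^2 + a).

G = {a^2 + a + b^2 + 1, ab^2 + a, b^4 + 1}

f_1 = a^2b^2 + a + b^2 + 1, LT = a^2b^2.
f_2 = ab^2 + a, LT = ab^2.

S(f_1,f_2): lcm = a^2b^2. S = a^2 + a + b^2 + 1.
  leading term a^2: no divisor's leading term divides it; move a^2 to the remainder.
  leading term a: no divisor's leading term divides it; move a to the remainder.
  leading term b^2: no divisor's leading term divides it; move b^2 to the remainder.
  leading term 1: no divisor's leading term divides it; move 1 to the remainder.
  remainder a^2 + a + b^2 + 1 ≠ 0; add g_3 = a^2 + a + b^2 + 1 to the basis.

S(f_1,g_3): lcm = a^2b^2. S = ab^2 + a + b^4 + 1.
  leading term ab^2: subtract (1)·f_2 from ab^2 + a + b^4 + 1 → b^4 + 1
  leading term b^4: no divisor's leading term divides it; move b^4 to the remainder.
  leading term 1: no divisor's leading term divides it; move 1 to the remainder.
  remainder b^4 + 1 ≠ 0; add g_4 = b^4 + 1 to the basis.

The other S-polynomials (S(f_2,g_3), S(f_1,g_4), S(f_2,g_4), S(g_3,g_4)) all reduce to 0 modulo the current basis, so we have a Gröbner basis.
Inter-reduce: drop elements whose leading term is divisible by another's, tail-reduce, and make monic.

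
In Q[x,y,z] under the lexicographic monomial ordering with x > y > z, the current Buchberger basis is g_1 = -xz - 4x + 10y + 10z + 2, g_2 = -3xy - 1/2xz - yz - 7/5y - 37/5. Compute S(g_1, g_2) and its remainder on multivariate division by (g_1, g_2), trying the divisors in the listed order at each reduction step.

lcm(LM(g_1), LM(g_2)) = xyz.
S = (lcm/LT(g_1))·g_1 − (lcm/LT(g_2))·g_2 = 4xy - 1/6xz^2 - 10y^2 - 1/3yz^2 - 157/15yz - 2y - 37/15z.
Reduce S modulo (g_1, g_2) in that order:
  leading term xy: subtract (-4/3)·g_2 from 4xy - 1/6xz^2 - 10y^2 - 1/3yz^2 - 157/15yz - 2y - 37/15z → -1/6xz^2 - 2/3xz - 10y^2 - 1/3yz^2 - 59/5yz - 58/15y - 37/15z - 148/15
  leading term xz^2: subtract (1/6z)·g_1 from -1/6xz^2 - 2/3xz - 10y^2 - 1/3yz^2 - 59/5yz - 58/15y - 37/15z - 148/15 → -10y^2 - 1/3yz^2 - 202/15yz - 58/15y - 5/3z^2 - 14/5z - 148/15
  leading term y^2: no divisor's leading term divides it; move -10y^2 to the remainder.
  leading term yz^2: no divisor's leading term divides it; move -1/3yz^2 to the remainder.
  leading term yz: no divisor's leading term divides it; move -202/15yz to the remainder.
  leading term y: no divisor's leading term divides it; move -58/15y to the remainder.
  leading term z^2: no divisor's leading term divides it; move -5/3z^2 to the remainder.
  leading term z: no divisor's leading term divides it; move -14/5z to the remainder.
  leading term 1: no divisor's leading term divides it; move -148/15 to the remainder.
The remainder -10y^2 - 1/3yz^2 - 202/15yz - 58/15y - 5/3z^2 - 14/5z - 148/15 is nonzero, so it would be added as the next basis element.

S(g_1, g_2) = 4xy - 1/6xz^2 - 10y^2 - 1/3yz^2 - 157/15yz - 2y - 37/15z; remainder on division = -10y^2 - 1/3yz^2 - 202/15yz - 58/15y - 5/3z^2 - 14/5z - 148/15.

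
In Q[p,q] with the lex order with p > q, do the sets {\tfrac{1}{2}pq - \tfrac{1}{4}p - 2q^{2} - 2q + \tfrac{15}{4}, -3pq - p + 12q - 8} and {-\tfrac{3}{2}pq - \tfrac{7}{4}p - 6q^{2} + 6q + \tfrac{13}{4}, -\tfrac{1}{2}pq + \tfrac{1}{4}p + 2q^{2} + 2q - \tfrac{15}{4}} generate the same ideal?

Since reduced Gröbner bases are canonical representatives of ideals under a given ordering, it suffices to compute and compare them.
Buchberger on the first generating set:
f_1 = \tfrac{1}{2}pq - \tfrac{1}{4}p - 2q^{2} - 2q + \tfrac{15}{4}, LT = pq.
f_2 = -3pq - p + 12q - 8, LT = pq.

S(f_1,f_2): lcm = pq. S = -\tfrac{5}{6}p - 4q^{2} + \tfrac{29}{6}.
  leading term p: no divisor's leading term divides it; move -\tfrac{5}{6}p to the remainder.
  leading term q^{2}: no divisor's leading term divides it; move -4q^{2} to the remainder.
  leading term 1: no divisor's leading term divides it; move \tfrac{29}{6} to the remainder.
  remainder -\tfrac{5}{6}p - 4q^{2} + \tfrac{29}{6} ≠ 0; add g_3 = -\tfrac{5}{6}p - 4q^{2} + \tfrac{29}{6} to the basis.

S(f_1,g_3): lcm = pq. S = -\tfrac{1}{2}p - \tfrac{24}{5}q^{3} - 4q^{2} + \tfrac{9}{5}q + \tfrac{15}{2}.
  leading term p: subtract (\tfrac{3}{5})·g_3 from -\tfrac{1}{2}p - \tfrac{24}{5}q^{3} - 4q^{2} + \tfrac{9}{5}q + \tfrac{15}{2} → -\tfrac{24}{5}q^{3} - \tfrac{8}{5}q^{2} + \tfrac{9}{5}q + \tfrac{23}{5}
  leading term q^{3}: no divisor's leading term divides it; move -\tfrac{24}{5}q^{3} to the remainder.
  leading term q^{2}: no divisor's leading term divides it; move -\tfrac{8}{5}q^{2} to the remainder.
  leading term q: no divisor's leading term divides it; move \tfrac{9}{5}q to the remainder.
  leading term 1: no divisor's leading term divides it; move \tfrac{23}{5} to the remainder.
  remainder -\tfrac{24}{5}q^{3} - \tfrac{8}{5}q^{2} + \tfrac{9}{5}q + \tfrac{23}{5} ≠ 0; add g_4 = -\tfrac{24}{5}q^{3} - \tfrac{8}{5}q^{2} + \tfrac{9}{5}q + \tfrac{23}{5} to the basis.

The other S-polynomials (S(f_2,g_3), S(f_1,g_4), S(f_2,g_4), S(g_3,g_4)) all reduce to 0 modulo the current basis, so we have a Gröbner basis.
Inter-reduce: drop elements whose leading term is divisible by another's, tail-reduce, and make monic.
Reduced Gröbner basis: {p + \tfrac{24}{5}q^{2} - \tfrac{29}{5}, q^{3} + \tfrac{1}{3}q^{2} - \tfrac{3}{8}q - \tfrac{23}{24}}.

Buchberger on the second generating set:
h_1 = -\tfrac{3}{2}pq - \tfrac{7}{4}p - 6q^{2} + 6q + \tfrac{13}{4}, LT = pq.
h_2 = -\tfrac{1}{2}pq + \tfrac{1}{4}p + 2q^{2} + 2q - \tfrac{15}{4}, LT = pq.

S(h_1,h_2): lcm = pq. S = \tfrac{5}{3}p + 8q^{2} - \tfrac{29}{3}.
  leading term p: no divisor's leading term divides it; move \tfrac{5}{3}p to the remainder.
  leading term q^{2}: no divisor's leading term divides it; move 8q^{2} to the remainder.
  leading term 1: no divisor's leading term divides it; move -\tfrac{29}{3} to the remainder.
  remainder \tfrac{5}{3}p + 8q^{2} - \tfrac{29}{3} ≠ 0; add k_3 = \tfrac{5}{3}p + 8q^{2} - \tfrac{29}{3} to the basis.

S(h_1,k_3): lcm = pq. S = \tfrac{7}{6}p - \tfrac{24}{5}q^{3} + 4q^{2} + \tfrac{9}{5}q - \tfrac{13}{6}.
  leading term p: subtract (\tfrac{7}{10})·k_3 from \tfrac{7}{6}p - \tfrac{24}{5}q^{3} + 4q^{2} + \tfrac{9}{5}q - \tfrac{13}{6} → -\tfrac{24}{5}q^{3} - \tfrac{8}{5}q^{2} + \tfrac{9}{5}q + \tfrac{23}{5}
  leading term q^{3}: no divisor's leading term divides it; move -\tfrac{24}{5}q^{3} to the remainder.
  leading term q^{2}: no divisor's leading term divides it; move -\tfrac{8}{5}q^{2} to the remainder.
  leading term q: no divisor's leading term divides it; move \tfrac{9}{5}q to the remainder.
  leading term 1: no divisor's leading term divides it; move \tfrac{23}{5} to the remainder.
  remainder -\tfrac{24}{5}q^{3} - \tfrac{8}{5}q^{2} + \tfrac{9}{5}q + \tfrac{23}{5} ≠ 0; add k_4 = -\tfrac{24}{5}q^{3} - \tfrac{8}{5}q^{2} + \tfrac{9}{5}q + \tfrac{23}{5} to the basis.

The other S-polynomials (S(h_2,k_3), S(h_1,k_4), S(h_2,k_4), S(k_3,k_4)) all reduce to 0 modulo the current basis, so we have a Gröbner basis.
Inter-reduce: drop elements whose leading term is divisible by another's, tail-reduce, and make monic.
Reduced Gröbner basis: {p + \tfrac{24}{5}q^{2} - \tfrac{29}{5}, q^{3} + \tfrac{1}{3}q^{2} - \tfrac{3}{8}q - \tfrac{23}{24}}.

These coincide, so the ideals are equal.

Yes, the ideals are equal.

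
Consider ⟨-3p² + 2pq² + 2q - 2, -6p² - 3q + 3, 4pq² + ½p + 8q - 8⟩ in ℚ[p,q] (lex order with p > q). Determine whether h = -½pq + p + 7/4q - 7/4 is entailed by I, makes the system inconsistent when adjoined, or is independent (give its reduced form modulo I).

-½pq + p + 7/4q - 7/4 lies in I (it reduces to 0).

First compute the reduced Gröbner basis of I by Buchberger's algorithm.
f_1 = -3p² + 2pq² + 2q - 2, LT = p².
f_2 = -6p² - 3q + 3, LT = p².
f_3 = 4pq² + ½p + 8q - 8, LT = pq².

S(f_1,f_2): lcm = p². S = -⅔pq² - 7/6q + 7/6.
  leading term pq²: subtract (-⅙)·f_3 from -⅔pq² - 7/6q + 7/6 → 1/12p + ⅙q - ⅙
  leading term p: no divisor's leading term divides it; move 1/12p to the remainder.
  leading term q: no divisor's leading term divides it; move ⅙q to the remainder.
  leading term 1: no divisor's leading term divides it; move -⅙ to the remainder.
  remainder 1/12p + ⅙q - ⅙ ≠ 0; add k_4 = 1/12p + ⅙q - ⅙ to the basis.

S(f_1,f_3): lcm = p²q². S = -⅛p² - ⅔pq⁴ - 2pq + 2p - ⅔q³ + ⅔q².
  leading term p²: subtract (1/24)·f_1 from -⅛p² - ⅔pq⁴ - 2pq + 2p - ⅔q³ + ⅔q² → -⅔pq⁴ - 1/12pq² - 2pq + 2p - ⅔q³ + ⅔q² - 1/12q + 1/12
  leading term pq⁴: subtract (-⅙q²)·f_3 from -⅔pq⁴ - 1/12pq² - 2pq + 2p - ⅔q³ + ⅔q² - 1/12q + 1/12 → -2pq + 2p + ⅔q³ - ⅔q² - 1/12q + 1/12
  leading term pq: subtract (-24q)·k_4 from -2pq + 2p + ⅔q³ - ⅔q² - 1/12q + 1/12 → 2p + ⅔q³ + 10/3q² - 49/12q + 1/12
  leading term p: subtract (24)·k_4 from 2p + ⅔q³ + 10/3q² - 49/12q + 1/12 → ⅔q³ + 10/3q² - 97/12q + 49/12
  leading term q³: no divisor's leading term divides it; move ⅔q³ to the remainder.
  leading term q²: no divisor's leading term divides it; move 10/3q² to the remainder.
  leading term q: no divisor's leading term divides it; move -97/12q to the remainder.
  leading term 1: no divisor's leading term divides it; move 49/12 to the remainder.
  remainder ⅔q³ + 10/3q² - 97/12q + 49/12 ≠ 0; add k_5 = ⅔q³ + 10/3q² - 97/12q + 49/12 to the basis.

S(f_2,f_3): lcm = p²q². S = -⅛p² - 2pq + 2p + ½q³ - ½q².
  leading term p²: subtract (1/24)·f_1 from -⅛p² - 2pq + 2p + ½q³ - ½q² → -1/12pq² - 2pq + 2p + ½q³ - ½q² - 1/12q + 1/12
  leading term pq²: subtract (-1/48)·f_3 from -1/12pq² - 2pq + 2p + ½q³ - ½q² - 1/12q + 1/12 → -2pq + 193/96p + ½q³ - ½q² + 1/12q - 1/12
  leading term pq: subtract (-24q)·k_4 from -2pq + 193/96p + ½q³ - ½q² + 1/12q - 1/12 → 193/96p + ½q³ + 7/2q² - 47/12q - 1/12
  leading term p: subtract (193/8)·k_4 from 193/96p + ½q³ + 7/2q² - 47/12q - 1/12 → ½q³ + 7/2q² - 127/16q + 63/16
  leading term q³: subtract (¾)·k_5 from ½q³ + 7/2q² - 127/16q + 63/16 → q² - 15/8q + ⅞
  leading term q²: no divisor's leading term divides it; move q² to the remainder.
  leading term q: no divisor's leading term divides it; move -15/8q to the remainder.
  leading term 1: no divisor's leading term divides it; move ⅞ to the remainder.
  remainder q² - 15/8q + ⅞ ≠ 0; add k_6 = q² - 15/8q + ⅞ to the basis.

S(f_3,k_5): lcm = pq³. S = -5pq² + 49/4pq - 49/8p + 2q² - 2q.
  leading term pq²: subtract (-5/4)·f_3 from -5pq² + 49/4pq - 49/8p + 2q² - 2q → 49/4pq - 11/2p + 2q² + 8q - 10
  leading term pq: subtract (147q)·k_4 from 49/4pq - 11/2p + 2q² + 8q - 10 → -11/2p - 45/2q² + 65/2q - 10
  leading term p: subtract (-66)·k_4 from -11/2p - 45/2q² + 65/2q - 10 → -45/2q² + 87/2q - 21
  leading term q²: subtract (-45/2)·k_6 from -45/2q² + 87/2q - 21 → 21/16q - 21/16
  leading term q: no divisor's leading term divides it; move 21/16q to the remainder.
  leading term 1: no divisor's leading term divides it; move -21/16 to the remainder.
  remainder 21/16q - 21/16 ≠ 0; add k_7 = 21/16q - 21/16 to the basis.

The other S-polynomials (S(f_1,k_4), S(f_2,k_4), S(f_3,k_4), S(f_1,k_5), S(f_2,k_5), S(k_4,k_5), S(f_1,k_6), S(f_2,k_6), S(f_3,k_6), S(k_4,k_6), S(k_5,k_6), S(f_1,k_7), S(f_2,k_7), S(f_3,k_7), S(k_4,k_7), S(k_5,k_7), S(k_6,k_7)) all reduce to 0 modulo the current basis, so we have a Gröbner basis.
Inter-reduce: drop elements whose leading term is divisible by another's, tail-reduce, and make monic.
Reduced Gröbner basis: {p, q - 1}.
Label its elements g_1 = p, g_2 = q - 1.

Reduce h = -½pq + p + 7/4q - 7/4 modulo G:
  leading term pq: subtract (-½q)·g_1 from -½pq + p + 7/4q - 7/4 → p + 7/4q - 7/4
  leading term p: subtract (1)·g_1 from p + 7/4q - 7/4 → 7/4q - 7/4
  leading term q: subtract (7/4)·g_2 from 7/4q - 7/4 → 0
  normal form = 0.
Since the normal form is 0, h ∈ I.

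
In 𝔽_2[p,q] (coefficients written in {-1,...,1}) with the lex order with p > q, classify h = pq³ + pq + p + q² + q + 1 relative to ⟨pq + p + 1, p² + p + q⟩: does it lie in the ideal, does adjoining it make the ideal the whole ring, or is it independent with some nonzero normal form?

pq³ + pq + p + q² + q + 1 is independent of I; its normal form modulo I is q² + q.

First compute the reduced Gröbner basis of I by Buchberger's algorithm.
f_1 = pq + p + 1, LT = pq.
f_2 = p² + p + q, LT = p².

S(f_1,f_2): lcm = p²q. S = p² + pq + p + q².
  leading term p²: subtract (1)·f_2 from p² + pq + p + q² → pq + q² + q
  leading term pq: subtract (1)·f_1 from pq + q² + q → p + q² + q + 1
  leading term p: no divisor's leading term divides it; move p to the remainder.
  leading term q²: no divisor's leading term divides it; move q² to the remainder.
  leading term q: no divisor's leading term divides it; move q to the remainder.
  leading term 1: no divisor's leading term divides it; move 1 to the remainder.
  remainder p + q² + q + 1 ≠ 0; add k_3 = p + q² + q + 1 to the basis.

S(f_1,k_3): lcm = pq. S = p + q³ + q² + q + 1.
  leading term p: subtract (1)·k_3 from p + q³ + q² + q + 1 → q³
  leading term q³: no divisor's leading term divides it; move q³ to the remainder.
  remainder q³ ≠ 0; add k_4 = q³ to the basis.

S(f_2,k_3): lcm = p². S = pq² + pq + q.
  leading term pq²: subtract (q)·f_1 from pq² + pq + q → 0
  remainder 0.

S(f_1,k_4): lcm = pq³. S = pq² + q².
  leading term pq²: subtract (q)·f_1 from pq² + q² → pq + q² + q
  leading term pq: subtract (1)·f_1 from pq + q² + q → p + q² + q + 1
  leading term p: subtract (1)·k_3 from p + q² + q + 1 → 0
  remainder 0.

S(f_2,k_4): leading monomials are coprime, so the S-polynomial reduces to 0 (Buchberger's first criterion).
S(k_3,k_4): leading monomials are coprime, so the S-polynomial reduces to 0 (Buchberger's first criterion).
Every S-polynomial of the final basis reduces to 0, so we have a Gröbner basis.
Inter-reduce: drop elements whose leading term is divisible by another's, tail-reduce, and make monic.
Reduced Gröbner basis: {p + q² + q + 1, q³}.
Label its elements g_1 = p + q² + q + 1, g_2 = q³.

Reduce h = pq³ + pq + p + q² + q + 1 modulo G:
  leading term pq³: subtract (q³)·g_1 from pq³ + pq + p + q² + q + 1 → pq + p + q⁵ + q⁴ + q³ + q² + q + 1
  leading term pq: subtract (q)·g_1 from pq + p + q⁵ + q⁴ + q³ + q² + q + 1 → p + q⁵ + q⁴ + 1
  leading term p: subtract (1)·g_1 from p + q⁵ + q⁴ + 1 → q⁵ + q⁴ + q² + q
  leading term q⁵: subtract (q²)·g_2 from q⁵ + q⁴ + q² + q → q⁴ + q² + q
  leading term q⁴: subtract (q)·g_2 from q⁴ + q² + q → q² + q
  leading term q²: no divisor's leading term divides it; move q² to the remainder.
  leading term q: no divisor's leading term divides it; move q to the remainder.
  normal form = q² + q.
The normal form is nonzero, so h ∉ I. Since h minus its normal form lies in I, I + (h) = I + (r) where r = q² + q; decide whether this ideal is the whole ring.
Run Buchberger on G together with r (pairs among the g_i already reduce to 0 since G is a Gröbner basis):
g_1 = p + q² + q + 1, LT = p.
g_2 = q³, LT = q³.
r = q² + q, LT = q².

S(g_1,g_2): leading monomials are coprime, so the S-polynomial reduces to 0 (Buchberger's first criterion).
S(g_1,r): leading monomials are coprime, so the S-polynomial reduces to 0 (Buchberger's first criterion).
S(g_2,r): lcm = q³. S = q².
  leading term q²: subtract (1)·r from q² → q
  leading term q: no divisor's leading term divides it; move q to the remainder.
  remainder q ≠ 0; add m_4 = q to the basis.

S(g_1,m_4): leading monomials are coprime, so the S-polynomial reduces to 0 (Buchberger's first criterion).
S(g_2,m_4): lcm = q³. S = 0.
  remainder 0.

S(r,m_4): lcm = q². S = q.
  leading term q: subtract (1)·m_4 from q → 0
  remainder 0.

Every S-polynomial of the final basis reduces to 0, so we have a Gröbner basis.
Inter-reduce: drop elements whose leading term is divisible by another's, tail-reduce, and make monic.
Reduced Gröbner basis: {p + 1, q}.
The reduced Gröbner basis of I + (h) is {p + 1, q} ≠ {1}, a proper ideal, so the enlarged system stays consistent: h is independent of I, with normal form q² + q.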